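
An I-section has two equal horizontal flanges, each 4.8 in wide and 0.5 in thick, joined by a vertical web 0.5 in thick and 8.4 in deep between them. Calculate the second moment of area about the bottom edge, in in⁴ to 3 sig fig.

I_base ≈ 319 in⁴

Split into non-overlapping primitives; take the origin at the lower-left of the bounding box.
Bottom flange: 4.8 × 0.5, A = 2.4 in², y = 0.25 in, Ī = 0.05 in⁴.
Web: 0.5 × 8.4, A = 4.2 in², y = 4.7 in, Ī = 24.696 in⁴.
Top flange: 4.8 × 0.5, A = 2.4 in², y = 9.15 in, Ī = 0.05 in⁴.
Transfer each piece to the base of the section using Ī + A·d² with d = y − 0:
  bottom flange: d = 0.25 in → contributes +0.2 in⁴
  web: d = 4.7 in → contributes +117.47 in⁴
  top flange: d = 9.15 in → contributes +200.98 in⁴
Total I = 318.66 in⁴.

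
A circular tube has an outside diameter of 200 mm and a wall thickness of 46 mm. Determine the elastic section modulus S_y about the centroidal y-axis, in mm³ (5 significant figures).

Break the section into simple shapes (no overlaps), measuring from the bottom-left corner of the bounding box.
Outer circle: ⌀200, A = 31415.93 mm², x = 100 mm, Ī = 78 539 816 mm⁴.
Bore (subtracted): ⌀108, A = 9160.884 mm², x = 100 mm, Ī = 6 678 285 mm⁴.
By symmetry the centroid is at mid-width, x̄ = 100 mm.
All pieces are centred on the centroidal y-axis, so I = ΣĪ (holes subtracted) = 71 861 532 mm⁴.
Extreme fibre distance c = 100 mm; S = I/c = 718615.3 mm³.

S_y ≈ 7.1862 × 10⁵ mm³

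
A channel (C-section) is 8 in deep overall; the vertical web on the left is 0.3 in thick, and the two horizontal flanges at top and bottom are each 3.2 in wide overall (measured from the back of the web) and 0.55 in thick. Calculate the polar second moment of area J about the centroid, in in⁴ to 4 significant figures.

J ≈ 62.90 in⁴

Decompose the section into non-overlapping parts with the origin at the bottom-left of its bounding rectangle.
Web: 0.3 × 8, A = 2.4 in², y = 4 in, Ī = 12.8 in⁴.
Top flange (beyond web): 2.9 × 0.55, A = 1.595 in², y = 7.725 in, Ī = 0.0402073 in⁴.
Bottom flange (beyond web): 2.9 × 0.55, A = 1.595 in², y = 0.275 in, Ī = 0.0402073 in⁴.
By symmetry the centroid is at mid-height, ȳ = 4 in.
Transfer each piece to the centroidal x-axis using Ī + A·d² with d = y − 4:
  web: d = 0 in → contributes +12.8 in⁴
  top flange (beyond web): d = 3.725 in → contributes +22.1718 in⁴
  bottom flange (beyond web): d = -3.725 in → contributes +22.1718 in⁴
Total I = 57.1437 in⁴.
For the y-axis: x̄ = 1.06306 in.
Repeating about the centroidal y-axis gives I_y = 5.75981 in⁴.
Polar second moment: J = I_x + I_y = 62.9035 in⁴.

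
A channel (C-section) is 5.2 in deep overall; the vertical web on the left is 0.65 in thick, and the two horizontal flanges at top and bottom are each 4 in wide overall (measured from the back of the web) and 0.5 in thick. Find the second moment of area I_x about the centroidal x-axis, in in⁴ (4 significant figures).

I_x ≈ 26.19 in⁴

Decompose the section into non-overlapping parts with the origin at the bottom-left of its bounding rectangle.
Web: 0.65 × 5.2, A = 3.38 in², y = 2.6 in, Ī = 7.61627 in⁴.
Top flange (beyond web): 3.35 × 0.5, A = 1.675 in², y = 4.95 in, Ī = 0.0348958 in⁴.
Bottom flange (beyond web): 3.35 × 0.5, A = 1.675 in², y = 0.25 in, Ī = 0.0348958 in⁴.
By symmetry the centroid is at mid-height, ȳ = 2.6 in.
Transfer each piece to the centroidal x-axis using Ī + A·d² with d = y − 2.6:
  web: d = 0 in → contributes +7.61627 in⁴
  top flange (beyond web): d = 2.35 in → contributes +9.28508 in⁴
  bottom flange (beyond web): d = -2.35 in → contributes +9.28508 in⁴
Total I = 26.1864 in⁴.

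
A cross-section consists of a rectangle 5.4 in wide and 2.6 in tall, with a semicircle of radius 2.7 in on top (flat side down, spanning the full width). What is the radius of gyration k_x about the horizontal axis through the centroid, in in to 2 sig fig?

Split into non-overlapping primitives; take the origin at the lower-left of the bounding box.
Rectangular body: 5.4 × 2.6, A = 14.04 in², y = 1.3 in, Ī = 7.909 in⁴.
Semicircular cap: semicircle r = 2.7, A = 11.45 in², y = 3.746 in, Ī = 5.833 in⁴.
Centroid: ȳ = ΣA·y / ΣA = 2.399 in.
Transfer each piece to the horizontal axis through the centroid using Ī + A·d² with d = y − 2.399:
  rectangular body: d = -1.099 in → contributes +24.86 in⁴
  semicircular cap: d = 1.347 in → contributes +26.61 in⁴
Total I = 51.47 in⁴.
Radius of gyration: k = √(I/A) = √(51.47 / 25.49) = 1.421 in.

k_x ≈ 1.4 in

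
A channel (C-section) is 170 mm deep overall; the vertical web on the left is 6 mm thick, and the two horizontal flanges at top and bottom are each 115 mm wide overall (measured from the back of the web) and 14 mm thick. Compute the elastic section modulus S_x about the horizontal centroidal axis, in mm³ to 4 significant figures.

Break the section into simple shapes (no overlaps), measuring from the bottom-left corner of the bounding box.
Web: 6 × 170, A = 1 020 mm², y = 85 mm, Ī = 2 456 500 mm⁴.
Top flange (beyond web): 109 × 14, A = 1 526 mm², y = 163 mm, Ī = 24924.7 mm⁴.
Bottom flange (beyond web): 109 × 14, A = 1 526 mm², y = 7 mm, Ī = 24924.7 mm⁴.
By symmetry the centroid is at mid-height, ȳ = 85 mm.
Transfer each piece to the horizontal centroidal axis using Ī + A·d² with d = y − 85:
  web: d = 0 mm → contributes +2 456 500 mm⁴
  top flange (beyond web): d = 78 mm → contributes +9 309 109 mm⁴
  bottom flange (beyond web): d = -78 mm → contributes +9 309 109 mm⁴
Total I = 21 074 717 mm⁴.
Extreme fibre distance c = 85 mm; S = I/c = 247 938 mm³.

S_x ≈ 2.479 × 10⁵ mm³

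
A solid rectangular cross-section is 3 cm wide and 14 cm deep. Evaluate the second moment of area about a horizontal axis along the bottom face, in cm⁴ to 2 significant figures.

I_base ≈ 2700 cm⁴

The section: 3 × 14, A = 42 cm², y = 7 cm, Ī = 686 cm⁴.
Transfer it to a horizontal axis along the bottom face using Ī + A·d² with d = y − 0:
  the section: d = 7 cm → contributes +2 744 cm⁴
Total I = 2 744 cm⁴.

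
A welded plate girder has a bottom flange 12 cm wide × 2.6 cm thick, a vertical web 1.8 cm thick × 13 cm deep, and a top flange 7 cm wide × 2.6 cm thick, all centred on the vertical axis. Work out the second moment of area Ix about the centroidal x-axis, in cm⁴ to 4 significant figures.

Break the section into simple shapes (no overlaps), measuring from the bottom-left corner of the bounding box.
Bottom plate: 12 × 2.6, A = 31.2 cm², y = 1.3 cm, Ī = 17.576 cm⁴.
Web plate: 1.8 × 13, A = 23.4 cm², y = 9.1 cm, Ī = 329.55 cm⁴.
Top plate: 7 × 2.6, A = 18.2 cm², y = 16.9 cm, Ī = 10.2527 cm⁴.
Centroid: ȳ = ΣA·y / ΣA = 7.70714 cm.
Transfer each piece to the centroidal x-axis using Ī + A·d² with d = y − 7.70714:
  bottom plate: d = -6.40714 cm → contributes +1298.38 cm⁴
  web plate: d = 1.39286 cm → contributes +374.947 cm⁴
  top plate: d = 9.19286 cm → contributes +1548.31 cm⁴
Total I = 3221.64 cm⁴.

Ix ≈ 3222 cm⁴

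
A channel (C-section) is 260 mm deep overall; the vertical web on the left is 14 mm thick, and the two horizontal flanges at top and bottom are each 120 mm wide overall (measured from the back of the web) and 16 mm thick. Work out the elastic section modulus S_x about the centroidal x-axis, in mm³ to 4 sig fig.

S_x ≈ 5.466 × 10⁵ mm³

Break the section into simple shapes (no overlaps), measuring from the bottom-left corner of the bounding box.
Web: 14 × 260, A = 3 640 mm², y = 130 mm, Ī = 20 505 333 mm⁴.
Top flange (beyond web): 106 × 16, A = 1 696 mm², y = 252 mm, Ī = 36181.3 mm⁴.
Bottom flange (beyond web): 106 × 16, A = 1 696 mm², y = 8 mm, Ī = 36181.3 mm⁴.
By symmetry the centroid is at mid-height, ȳ = 130 mm.
Transfer each piece to the centroidal x-axis using Ī + A·d² with d = y − 130:
  web: d = 0 mm → contributes +20 505 333 mm⁴
  top flange (beyond web): d = 122 mm → contributes +25 279 445 mm⁴
  bottom flange (beyond web): d = -122 mm → contributes +25 279 445 mm⁴
Total I = 71 064 224 mm⁴.
Extreme fibre distance c = 130 mm; S = I/c = 546 648 mm³.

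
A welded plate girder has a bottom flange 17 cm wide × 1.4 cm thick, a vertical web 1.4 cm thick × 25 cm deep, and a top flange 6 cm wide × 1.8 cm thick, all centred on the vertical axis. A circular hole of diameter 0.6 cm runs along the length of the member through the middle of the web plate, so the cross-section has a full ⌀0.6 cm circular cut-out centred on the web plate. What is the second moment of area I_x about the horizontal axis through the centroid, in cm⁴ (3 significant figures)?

I_x ≈ 7500 cm⁴

Break the section into simple shapes (no overlaps), measuring from the bottom-left corner of the bounding box.
Bottom plate: 17 × 1.4, A = 23.8 cm², y = 0.7 cm, Ī = 3.8873 cm⁴.
Web plate: 1.4 × 25, A = 35 cm², y = 13.9 cm, Ī = 1822.9 cm⁴.
Top plate: 6 × 1.8, A = 10.8 cm², y = 27.3 cm, Ī = 2.916 cm⁴.
Hole (subtracted): ⌀0.6, A = 0.28274 cm², y = 13.9 cm, Ī = 0.0063617 cm⁴.
Centroid: ȳ = ΣA·y / ΣA = 11.456 cm.
Transfer each piece to the horizontal axis through the centroid using Ī + A·d² with d = y − 11.456:
  bottom plate: d = -10.756 cm → contributes +2757.1 cm⁴
  web plate: d = 2.4444 cm → contributes +2 032 cm⁴
  top plate: d = 15.844 cm → contributes +2714.2 cm⁴
  hole: d = 2.4444 cm → contributes −1.6958 cm⁴
Total I = 7501.7 cm⁴.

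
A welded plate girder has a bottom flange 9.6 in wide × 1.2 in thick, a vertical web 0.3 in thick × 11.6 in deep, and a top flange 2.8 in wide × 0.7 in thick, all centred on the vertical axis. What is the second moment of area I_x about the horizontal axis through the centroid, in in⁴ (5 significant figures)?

Break the section into simple shapes (no overlaps), measuring from the bottom-left corner of the bounding box.
Bottom plate: 9.6 × 1.2, A = 11.52 in², y = 0.6 in, Ī = 1.3824 in⁴.
Web plate: 0.3 × 11.6, A = 3.48 in², y = 7 in, Ī = 39.0224 in⁴.
Top plate: 2.8 × 0.7, A = 1.96 in², y = 13.15 in, Ī = 0.08003333 in⁴.
Centroid: ȳ = ΣA·y / ΣA = 3.363561 in.
Transfer each piece to the horizontal axis through the centroid using Ī + A·d² with d = y − 3.363561:
  bottom plate: d = -2.763561 in → contributes +89.36376 in⁴
  web plate: d = 3.636439 in → contributes +85.04083 in⁴
  top plate: d = 9.786439 in → contributes +187.7978 in⁴
Total I = 362.2024 in⁴.

I_x ≈ 362.20 in⁴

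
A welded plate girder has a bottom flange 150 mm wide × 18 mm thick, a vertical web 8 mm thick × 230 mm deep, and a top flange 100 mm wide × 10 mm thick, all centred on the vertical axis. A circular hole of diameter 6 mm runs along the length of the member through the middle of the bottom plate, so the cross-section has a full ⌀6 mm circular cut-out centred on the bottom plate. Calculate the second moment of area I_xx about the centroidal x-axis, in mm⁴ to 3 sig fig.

Decompose the section into non-overlapping parts with the origin at the bottom-left of its bounding rectangle.
Bottom plate: 150 × 18, A = 2 700 mm², y = 9 mm, Ī = 72 900 mm⁴.
Web plate: 8 × 230, A = 1 840 mm², y = 133 mm, Ī = 8 111 333 mm⁴.
Top plate: 100 × 10, A = 1 000 mm², y = 253 mm, Ī = 8333.3 mm⁴.
Hole (subtracted): ⌀6, A = 28.274 mm², y = 9 mm, Ī = 63.617 mm⁴.
Centroid: ȳ = ΣA·y / ΣA = 94.665 mm.
Transfer each piece to the centroidal x-axis using Ī + A·d² with d = y − 94.665:
  bottom plate: d = -85.665 mm → contributes +19 886 663 mm⁴
  web plate: d = 38.335 mm → contributes +10 815 397 mm⁴
  top plate: d = 158.34 mm → contributes +25 078 419 mm⁴
  hole: d = -85.665 mm → contributes −207 553 mm⁴
Total I = 55 572 926 mm⁴.

I_xx ≈ 5.56 × 10⁷ mm⁴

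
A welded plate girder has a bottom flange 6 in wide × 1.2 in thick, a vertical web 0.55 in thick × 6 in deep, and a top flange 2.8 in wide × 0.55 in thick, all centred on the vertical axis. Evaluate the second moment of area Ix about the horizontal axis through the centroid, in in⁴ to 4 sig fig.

Ix ≈ 84.43 in⁴

Split into non-overlapping primitives; take the origin at the lower-left of the bounding box.
Bottom plate: 6 × 1.2, A = 7.2 in², y = 0.6 in, Ī = 0.864 in⁴.
Web plate: 0.55 × 6, A = 3.3 in², y = 4.2 in, Ī = 9.9 in⁴.
Top plate: 2.8 × 0.55, A = 1.54 in², y = 7.475 in, Ī = 0.0388208 in⁴.
Centroid: ȳ = ΣA·y / ΣA = 2.46607 in.
Transfer each piece to the horizontal axis through the centroid using Ī + A·d² with d = y − 2.46607:
  bottom plate: d = -1.86607 in → contributes +25.936 in⁴
  web plate: d = 1.73393 in → contributes +19.8215 in⁴
  top plate: d = 5.00893 in → contributes +38.6764 in⁴
Total I = 84.4339 in⁴.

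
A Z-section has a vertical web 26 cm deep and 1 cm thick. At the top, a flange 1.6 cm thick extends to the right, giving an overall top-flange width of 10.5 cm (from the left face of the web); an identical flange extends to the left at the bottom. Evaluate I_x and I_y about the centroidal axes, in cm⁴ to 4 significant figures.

Treat the section as a set of non-overlapping primitives; coordinates are from the bounding-box lower-left.
Web: 1 × 26, A = 26 cm², y = 13 cm, Ī = 1464.67 cm⁴.
Top flange (beyond web): 9.5 × 1.6, A = 15.2 cm², y = 25.2 cm, Ī = 3.24267 cm⁴.
Bottom flange (beyond web): 9.5 × 1.6, A = 15.2 cm², y = 0.8 cm, Ī = 3.24267 cm⁴.
Centroid: ȳ = ΣA·y / ΣA = 13 cm.
Transfer each piece to the centroidal x-axis using Ī + A·d² with d = y − 13:
  web: d = 0 cm → contributes +1464.67 cm⁴
  top flange (beyond web): d = 12.2 cm → contributes +2265.61 cm⁴
  bottom flange (beyond web): d = -12.2 cm → contributes +2265.61 cm⁴
Total I = 5995.89 cm⁴.
For the y-axis: x̄ = 10 cm.
Repeating about the centroidal y-axis gives I_y = 1068.7 cm⁴.

I_x ≈ 5996 cm⁴, I_y ≈ 1069 cm⁴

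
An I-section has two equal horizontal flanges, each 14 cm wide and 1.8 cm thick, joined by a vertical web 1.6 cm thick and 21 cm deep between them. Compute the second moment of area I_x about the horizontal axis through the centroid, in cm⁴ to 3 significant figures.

I_x ≈ 7800 cm⁴

Split into non-overlapping primitives; take the origin at the lower-left of the bounding box.
Bottom flange: 14 × 1.8, A = 25.2 cm², y = 0.9 cm, Ī = 6.804 cm⁴.
Web: 1.6 × 21, A = 33.6 cm², y = 12.3 cm, Ī = 1234.8 cm⁴.
Top flange: 14 × 1.8, A = 25.2 cm², y = 23.7 cm, Ī = 6.804 cm⁴.
By symmetry the centroid is at mid-height, ȳ = 12.3 cm.
Transfer each piece to the horizontal axis through the centroid using Ī + A·d² with d = y − 12.3:
  bottom flange: d = -11.4 cm → contributes +3281.8 cm⁴
  web: d = 0 cm → contributes +1234.8 cm⁴
  top flange: d = 11.4 cm → contributes +3281.8 cm⁴
Total I = 7798.4 cm⁴.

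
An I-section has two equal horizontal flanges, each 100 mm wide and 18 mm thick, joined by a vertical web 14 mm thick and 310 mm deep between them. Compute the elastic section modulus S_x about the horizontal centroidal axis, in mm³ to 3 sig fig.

Split into non-overlapping primitives; take the origin at the lower-left of the bounding box.
Bottom flange: 100 × 18, A = 1 800 mm², y = 9 mm, Ī = 48 600 mm⁴.
Web: 14 × 310, A = 4 340 mm², y = 173 mm, Ī = 34 756 167 mm⁴.
Top flange: 100 × 18, A = 1 800 mm², y = 337 mm, Ī = 48 600 mm⁴.
By symmetry the centroid is at mid-height, ȳ = 173 mm.
Transfer each piece to the horizontal centroidal axis using Ī + A·d² with d = y − 173:
  bottom flange: d = -164 mm → contributes +48 461 400 mm⁴
  web: d = 0 mm → contributes +34 756 167 mm⁴
  top flange: d = 164 mm → contributes +48 461 400 mm⁴
Total I = 131 678 967 mm⁴.
Extreme fibre distance c = 173 mm; S = I/c = 761 150 mm³.

S_x ≈ 7.61 × 10⁵ mm³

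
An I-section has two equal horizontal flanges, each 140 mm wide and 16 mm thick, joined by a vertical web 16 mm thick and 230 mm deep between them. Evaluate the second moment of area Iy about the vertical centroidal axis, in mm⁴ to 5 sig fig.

Break the section into simple shapes (no overlaps), measuring from the bottom-left corner of the bounding box.
Bottom flange: 140 × 16, A = 2 240 mm², x = 70 mm, Ī = 3 658 667 mm⁴.
Web: 16 × 230, A = 3 680 mm², x = 70 mm, Ī = 78506.67 mm⁴.
Top flange: 140 × 16, A = 2 240 mm², x = 70 mm, Ī = 3 658 667 mm⁴.
By symmetry the centroid is at mid-width, x̄ = 70 mm.
All pieces are centred on the vertical centroidal axis, so I = ΣĪ = 7 395 840 mm⁴.

Iy ≈ 7.3958 × 10⁶ mm⁴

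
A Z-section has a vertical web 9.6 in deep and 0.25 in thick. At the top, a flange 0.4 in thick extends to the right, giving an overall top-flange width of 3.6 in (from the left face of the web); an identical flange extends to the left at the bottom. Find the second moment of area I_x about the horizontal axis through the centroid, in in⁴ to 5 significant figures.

Decompose the section into non-overlapping parts with the origin at the bottom-left of its bounding rectangle.
Web: 0.25 × 9.6, A = 2.4 in², y = 4.8 in, Ī = 18.432 in⁴.
Top flange (beyond web): 3.35 × 0.4, A = 1.34 in², y = 9.4 in, Ī = 0.01786667 in⁴.
Bottom flange (beyond web): 3.35 × 0.4, A = 1.34 in², y = 0.2 in, Ī = 0.01786667 in⁴.
Centroid: ȳ = ΣA·y / ΣA = 4.8 in.
Transfer each piece to the horizontal axis through the centroid using Ī + A·d² with d = y − 4.8:
  web: d = 0 in → contributes +18.432 in⁴
  top flange (beyond web): d = 4.6 in → contributes +28.37227 in⁴
  bottom flange (beyond web): d = -4.6 in → contributes +28.37227 in⁴
Total I = 75.17653 in⁴.

I_x ≈ 75.177 in⁴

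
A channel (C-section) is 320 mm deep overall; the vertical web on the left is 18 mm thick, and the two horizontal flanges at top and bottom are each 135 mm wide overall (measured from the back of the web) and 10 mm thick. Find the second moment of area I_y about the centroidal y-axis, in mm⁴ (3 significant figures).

I_y ≈ 1.04 × 10⁷ mm⁴

Treat the section as a set of non-overlapping primitives; coordinates are from the bounding-box lower-left.
Web: 18 × 320, A = 5 760 mm², x = 9 mm, Ī = 155 520 mm⁴.
Top flange (beyond web): 117 × 10, A = 1 170 mm², x = 76.5 mm, Ī = 1 334 678 mm⁴.
Bottom flange (beyond web): 117 × 10, A = 1 170 mm², x = 76.5 mm, Ī = 1 334 678 mm⁴.
Centroid: x̄ = ΣA·x / ΣA = 28.5 mm.
Transfer each piece to the centroidal y-axis using Ī + A·d² with d = x − 28.5:
  web: d = -19.5 mm → contributes +2 345 760 mm⁴
  top flange (beyond web): d = 48 mm → contributes +4 030 358 mm⁴
  bottom flange (beyond web): d = 48 mm → contributes +4 030 358 mm⁴
Total I = 10 406 475 mm⁴.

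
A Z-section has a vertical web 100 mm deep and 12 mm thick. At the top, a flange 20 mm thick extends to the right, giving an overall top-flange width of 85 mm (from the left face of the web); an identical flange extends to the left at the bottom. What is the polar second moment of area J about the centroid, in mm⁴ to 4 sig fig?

Split into non-overlapping primitives; take the origin at the lower-left of the bounding box.
Web: 12 × 100, A = 1 200 mm², y = 50 mm, Ī = 1 000 000 mm⁴.
Top flange (beyond web): 73 × 20, A = 1 460 mm², y = 90 mm, Ī = 48666.7 mm⁴.
Bottom flange (beyond web): 73 × 20, A = 1 460 mm², y = 10 mm, Ī = 48666.7 mm⁴.
Centroid: ȳ = ΣA·y / ΣA = 50 mm.
Transfer each piece to the centroidal x-axis using Ī + A·d² with d = y − 50:
  web: d = 0 mm → contributes +1 000 000 mm⁴
  top flange (beyond web): d = 40 mm → contributes +2 384 667 mm⁴
  bottom flange (beyond web): d = -40 mm → contributes +2 384 667 mm⁴
Total I = 5 769 333 mm⁴.
For the y-axis: x̄ = 79 mm.
Repeating about the centroidal y-axis gives I_y = 6 585 373 mm⁴.
Polar second moment: J = I_x + I_y = 12 354 707 mm⁴.

J ≈ 1.235 × 10⁷ mm⁴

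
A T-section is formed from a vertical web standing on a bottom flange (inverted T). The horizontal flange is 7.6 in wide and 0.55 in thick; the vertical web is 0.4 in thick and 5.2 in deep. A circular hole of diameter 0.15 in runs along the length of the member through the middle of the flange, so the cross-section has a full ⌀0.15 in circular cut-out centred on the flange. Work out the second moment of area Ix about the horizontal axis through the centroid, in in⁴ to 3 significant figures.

Ix ≈ 16.3 in⁴

Treat the section as a set of non-overlapping primitives; coordinates are from the bounding-box lower-left.
Flange: 7.6 × 0.55, A = 4.18 in², y = 0.275 in, Ī = 0.10537 in⁴.
Web: 0.4 × 5.2, A = 2.08 in², y = 3.15 in, Ī = 4.6869 in⁴.
Hole (subtracted): ⌀0.15, A = 0.017671 in², y = 0.275 in, Ī = 0.00002485 in⁴.
Centroid: ȳ = ΣA·y / ΣA = 1.233 in.
Transfer each piece to the horizontal axis through the centroid using Ī + A·d² with d = y − 1.233:
  flange: d = -0.95798 in → contributes +3.9414 in⁴
  web: d = 1.917 in → contributes +12.331 in⁴
  hole: d = -0.95798 in → contributes −0.016242 in⁴
Total I = 16.256 in⁴.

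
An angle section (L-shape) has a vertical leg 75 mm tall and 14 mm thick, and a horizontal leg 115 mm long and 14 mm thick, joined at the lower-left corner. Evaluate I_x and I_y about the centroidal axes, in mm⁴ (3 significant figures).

Split into non-overlapping primitives; take the origin at the lower-left of the bounding box.
Vertical leg: 14 × 75, A = 1 050 mm², y = 37.5 mm, Ī = 492 188 mm⁴.
Horizontal leg (remainder): 101 × 14, A = 1 414 mm², y = 7 mm, Ī = 23 095 mm⁴.
Centroid: ȳ = ΣA·y / ΣA = 19.997 mm.
Transfer each piece to the centroidal x-axis using Ī + A·d² with d = y − 19.997:
  vertical leg: d = 17.503 mm → contributes +813 854 mm⁴
  horizontal leg (remainder): d = -12.997 mm → contributes +261 957 mm⁴
Total I = 1 075 811 mm⁴.
For the y-axis: x̄ = 39.997 mm.
Repeating about the centroidal y-axis gives I_y = 3 211 371 mm⁴.

I_x ≈ 1.08 × 10⁶ mm⁴, I_y ≈ 3.21 × 10⁶ mm⁴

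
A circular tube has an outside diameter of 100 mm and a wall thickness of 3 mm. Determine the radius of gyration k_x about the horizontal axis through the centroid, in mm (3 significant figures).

k_x ≈ 34.3 mm

Split into non-overlapping primitives; take the origin at the lower-left of the bounding box.
Outer circle: ⌀100, A = 7 854 mm², y = 50 mm, Ī = 4 908 739 mm⁴.
Bore (subtracted): ⌀94, A = 6939.8 mm², y = 50 mm, Ī = 3 832 492 mm⁴.
By symmetry the centroid is at mid-height, ȳ = 50 mm.
All pieces are centred on the horizontal axis through the centroid, so I = ΣĪ (holes subtracted) = 1 076 246 mm⁴.
Radius of gyration: k = √(I/A) = √(1 076 246 / 914.2) = 34.311 mm.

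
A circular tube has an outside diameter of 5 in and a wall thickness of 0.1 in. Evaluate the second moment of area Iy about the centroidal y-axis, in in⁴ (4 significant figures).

Decompose the section into non-overlapping parts with the origin at the bottom-left of its bounding rectangle.
Outer circle: ⌀5, A = 19.635 in², x = 2.5 in, Ī = 30.6796 in⁴.
Bore (subtracted): ⌀4.8, A = 18.0956 in², x = 2.5 in, Ī = 26.0576 in⁴.
By symmetry the centroid is at mid-width, x̄ = 2.5 in.
All pieces are centred on the centroidal y-axis, so I = ΣĪ (holes subtracted) = 4.62199 in⁴.

Iy ≈ 4.622 in⁴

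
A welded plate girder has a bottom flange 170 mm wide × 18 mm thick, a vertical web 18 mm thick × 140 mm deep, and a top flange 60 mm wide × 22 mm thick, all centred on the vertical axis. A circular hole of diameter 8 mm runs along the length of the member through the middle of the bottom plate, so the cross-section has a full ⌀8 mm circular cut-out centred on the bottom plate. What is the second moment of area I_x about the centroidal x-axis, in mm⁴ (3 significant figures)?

Split into non-overlapping primitives; take the origin at the lower-left of the bounding box.
Bottom plate: 170 × 18, A = 3 060 mm², y = 9 mm, Ī = 82 620 mm⁴.
Web plate: 18 × 140, A = 2 520 mm², y = 88 mm, Ī = 4 116 000 mm⁴.
Top plate: 60 × 22, A = 1 320 mm², y = 169 mm, Ī = 53 240 mm⁴.
Hole (subtracted): ⌀8, A = 50.265 mm², y = 9 mm, Ī = 201.06 mm⁴.
Centroid: ȳ = ΣA·y / ΣA = 68.897 mm.
Transfer each piece to the centroidal x-axis using Ī + A·d² with d = y − 68.897:
  bottom plate: d = -59.897 mm → contributes +11 060 909 mm⁴
  web plate: d = 19.103 mm → contributes +5 035 590 mm⁴
  top plate: d = 100.1 mm → contributes +13 280 390 mm⁴
  hole: d = -59.897 mm → contributes −180 537 mm⁴
Total I = 29 196 351 mm⁴.

I_x ≈ 2.92 × 10⁷ mm⁴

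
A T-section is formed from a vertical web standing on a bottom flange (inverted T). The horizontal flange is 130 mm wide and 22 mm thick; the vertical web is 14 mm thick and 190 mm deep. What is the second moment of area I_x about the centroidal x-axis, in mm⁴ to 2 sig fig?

I_x ≈ 2.4 × 10⁷ mm⁴

Treat the section as a set of non-overlapping primitives; coordinates are from the bounding-box lower-left.
Flange: 130 × 22, A = 2 860 mm², y = 11 mm, Ī = 115 353 mm⁴.
Web: 14 × 190, A = 2 660 mm², y = 117 mm, Ī = 8 002 167 mm⁴.
Centroid: ȳ = ΣA·y / ΣA = 62.08 mm.
Transfer each piece to the centroidal x-axis using Ī + A·d² with d = y − 62.08:
  flange: d = -51.08 mm → contributes +7 577 485 mm⁴
  web: d = 54.92 mm → contributes +16 025 360 mm⁴
Total I = 23 602 845 mm⁴.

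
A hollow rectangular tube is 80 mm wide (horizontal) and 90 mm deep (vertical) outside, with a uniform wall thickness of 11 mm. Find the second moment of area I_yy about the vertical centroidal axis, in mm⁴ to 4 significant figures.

Split into non-overlapping primitives; take the origin at the lower-left of the bounding box.
Outer rectangle: 80 × 90, A = 7 200 mm², x = 40 mm, Ī = 3 840 000 mm⁴.
Inner void (subtracted): 58 × 68, A = 3 944 mm², x = 40 mm, Ī = 1 105 635 mm⁴.
By symmetry the centroid is at mid-width, x̄ = 40 mm.
All pieces are centred on the vertical centroidal axis, so I = ΣĪ (holes subtracted) = 2 734 365 mm⁴.

I_yy ≈ 2.734 × 10⁶ mm⁴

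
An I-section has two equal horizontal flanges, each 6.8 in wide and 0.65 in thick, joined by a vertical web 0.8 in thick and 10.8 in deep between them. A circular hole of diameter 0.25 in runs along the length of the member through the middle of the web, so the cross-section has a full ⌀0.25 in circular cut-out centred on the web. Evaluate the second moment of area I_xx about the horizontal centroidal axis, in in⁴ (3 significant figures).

Split into non-overlapping primitives; take the origin at the lower-left of the bounding box.
Bottom flange: 6.8 × 0.65, A = 4.42 in², y = 0.325 in, Ī = 0.15562 in⁴.
Web: 0.8 × 10.8, A = 8.64 in², y = 6.05 in, Ī = 83.981 in⁴.
Top flange: 6.8 × 0.65, A = 4.42 in², y = 11.775 in, Ī = 0.15562 in⁴.
Hole (subtracted): ⌀0.25, A = 0.049087 in², y = 6.05 in, Ī = 0.00019175 in⁴.
By symmetry the centroid is at mid-height, ȳ = 6.05 in.
Transfer each piece to the horizontal centroidal axis using Ī + A·d² with d = y − 6.05:
  bottom flange: d = -5.725 in → contributes +145.02 in⁴
  web: d = 0 in → contributes +83.981 in⁴
  top flange: d = 5.725 in → contributes +145.02 in⁴
  hole: d = 0 in → contributes −0.00019175 in⁴
Total I = 374.03 in⁴.

I_xx ≈ 374 in⁴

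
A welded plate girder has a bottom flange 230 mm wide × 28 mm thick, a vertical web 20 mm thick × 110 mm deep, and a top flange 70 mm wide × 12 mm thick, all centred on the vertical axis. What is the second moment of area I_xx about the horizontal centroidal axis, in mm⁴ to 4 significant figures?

Decompose the section into non-overlapping parts with the origin at the bottom-left of its bounding rectangle.
Bottom plate: 230 × 28, A = 6 440 mm², y = 14 mm, Ī = 420 747 mm⁴.
Web plate: 20 × 110, A = 2 200 mm², y = 83 mm, Ī = 2 218 333 mm⁴.
Top plate: 70 × 12, A = 840 mm², y = 144 mm, Ī = 10 080 mm⁴.
Centroid: ȳ = ΣA·y / ΣA = 41.5316 mm.
Transfer each piece to the horizontal centroidal axis using Ī + A·d² with d = y − 41.5316:
  bottom plate: d = -27.5316 mm → contributes +5 302 212 mm⁴
  web plate: d = 41.4684 mm → contributes +6 001 507 mm⁴
  top plate: d = 102.468 mm → contributes +8 829 881 mm⁴
Total I = 20 133 601 mm⁴.

I_xx ≈ 2.013 × 10⁷ mm⁴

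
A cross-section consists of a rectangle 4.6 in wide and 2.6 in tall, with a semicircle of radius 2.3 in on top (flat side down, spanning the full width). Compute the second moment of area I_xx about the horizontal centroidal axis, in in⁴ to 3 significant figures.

Break the section into simple shapes (no overlaps), measuring from the bottom-left corner of the bounding box.
Rectangular body: 4.6 × 2.6, A = 11.96 in², y = 1.3 in, Ī = 6.7375 in⁴.
Semicircular cap: semicircle r = 2.3, A = 8.3095 in², y = 3.5762 in, Ī = 3.0714 in⁴.
Centroid: ȳ = ΣA·y / ΣA = 2.2331 in.
Transfer each piece to the horizontal centroidal axis using Ī + A·d² with d = y − 2.2331:
  rectangular body: d = -0.93311 in → contributes +17.151 in⁴
  semicircular cap: d = 1.343 in → contributes +18.06 in⁴
Total I = 35.211 in⁴.

I_xx ≈ 35.2 in⁴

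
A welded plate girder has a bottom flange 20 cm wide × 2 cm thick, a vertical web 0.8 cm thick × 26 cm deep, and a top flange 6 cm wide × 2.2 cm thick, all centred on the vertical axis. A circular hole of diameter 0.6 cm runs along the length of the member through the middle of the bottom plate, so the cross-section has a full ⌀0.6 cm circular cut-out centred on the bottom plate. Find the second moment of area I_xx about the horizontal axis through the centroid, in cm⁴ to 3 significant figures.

Treat the section as a set of non-overlapping primitives; coordinates are from the bounding-box lower-left.
Bottom plate: 20 × 2, A = 40 cm², y = 1 cm, Ī = 13.333 cm⁴.
Web plate: 0.8 × 26, A = 20.8 cm², y = 15 cm, Ī = 1171.7 cm⁴.
Top plate: 6 × 2.2, A = 13.2 cm², y = 29.1 cm, Ī = 5.324 cm⁴.
Hole (subtracted): ⌀0.6, A = 0.28274 cm², y = 1 cm, Ī = 0.0063617 cm⁴.
Centroid: ȳ = ΣA·y / ΣA = 9.9819 cm.
Transfer each piece to the horizontal axis through the centroid using Ī + A·d² with d = y − 9.9819:
  bottom plate: d = -8.9819 cm → contributes +3240.3 cm⁴
  web plate: d = 5.0181 cm → contributes +1695.5 cm⁴
  top plate: d = 19.118 cm → contributes +4 830 cm⁴
  hole: d = -8.9819 cm → contributes −22.816 cm⁴
Total I = 9742.9 cm⁴.

I_xx ≈ 9740 cm⁴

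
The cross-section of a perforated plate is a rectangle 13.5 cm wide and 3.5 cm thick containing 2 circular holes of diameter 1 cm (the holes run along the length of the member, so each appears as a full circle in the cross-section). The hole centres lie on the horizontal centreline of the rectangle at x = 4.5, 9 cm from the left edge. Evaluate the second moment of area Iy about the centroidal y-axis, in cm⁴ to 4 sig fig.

Decompose the section into non-overlapping parts with the origin at the bottom-left of its bounding rectangle.
Plate: 13.5 × 3.5, A = 47.25 cm², x = 6.75 cm, Ī = 717.609 cm⁴.
Hole 1 (subtracted): ⌀1, A = 0.785398 cm², x = 4.5 cm, Ī = 0.0490874 cm⁴.
Hole 2 (subtracted): ⌀1, A = 0.785398 cm², x = 9 cm, Ī = 0.0490874 cm⁴.
By symmetry the centroid is at mid-width, x̄ = 6.75 cm.
Transfer each piece to the centroidal y-axis using Ī + A·d² with d = x − 6.75:
  plate: d = 0 cm → contributes +717.609 cm⁴
  hole 1: d = -2.25 cm → contributes −4.02517 cm⁴
  hole 2: d = 2.25 cm → contributes −4.02517 cm⁴
Total I = 709.559 cm⁴.

Iy ≈ 709.6 cm⁴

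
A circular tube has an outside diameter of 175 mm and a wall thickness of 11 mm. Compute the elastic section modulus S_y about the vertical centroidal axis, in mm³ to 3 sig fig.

Split into non-overlapping primitives; take the origin at the lower-left of the bounding box.
Outer circle: ⌀175, A = 24 053 mm², x = 87.5 mm, Ī = 46 038 598 mm⁴.
Bore (subtracted): ⌀153, A = 18 385 mm², x = 87.5 mm, Ī = 26 898 968 mm⁴.
By symmetry the centroid is at mid-width, x̄ = 87.5 mm.
All pieces are centred on the vertical centroidal axis, so I = ΣĪ (holes subtracted) = 19 139 630 mm⁴.
Extreme fibre distance c = 87.5 mm; S = I/c = 218 739 mm³.

S_y ≈ 2.19 × 10⁵ mm³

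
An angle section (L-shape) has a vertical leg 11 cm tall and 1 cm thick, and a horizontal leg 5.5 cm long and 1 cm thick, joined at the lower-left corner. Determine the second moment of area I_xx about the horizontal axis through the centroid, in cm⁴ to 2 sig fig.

Decompose the section into non-overlapping parts with the origin at the bottom-left of its bounding rectangle.
Vertical leg: 1 × 11, A = 11 cm², y = 5.5 cm, Ī = 110.9 cm⁴.
Horizontal leg (remainder): 4.5 × 1, A = 4.5 cm², y = 0.5 cm, Ī = 0.375 cm⁴.
Centroid: ȳ = ΣA·y / ΣA = 4.048 cm.
Transfer each piece to the horizontal axis through the centroid using Ī + A·d² with d = y − 4.048:
  vertical leg: d = 1.452 cm → contributes +134.1 cm⁴
  horizontal leg (remainder): d = -3.548 cm → contributes +57.03 cm⁴
Total I = 191.1 cm⁴.

I_xx ≈ 190 cm⁴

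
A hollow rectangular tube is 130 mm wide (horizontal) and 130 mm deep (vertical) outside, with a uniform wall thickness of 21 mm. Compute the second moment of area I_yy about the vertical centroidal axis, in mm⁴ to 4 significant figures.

I_yy ≈ 1.880 × 10⁷ mm⁴

Break the section into simple shapes (no overlaps), measuring from the bottom-left corner of the bounding box.
Outer rectangle: 130 × 130, A = 16 900 mm², x = 65 mm, Ī = 23 800 833 mm⁴.
Inner void (subtracted): 88 × 88, A = 7 744 mm², x = 65 mm, Ī = 4 997 461 mm⁴.
By symmetry the centroid is at mid-width, x̄ = 65 mm.
All pieces are centred on the vertical centroidal axis, so I = ΣĪ (holes subtracted) = 18 803 372 mm⁴.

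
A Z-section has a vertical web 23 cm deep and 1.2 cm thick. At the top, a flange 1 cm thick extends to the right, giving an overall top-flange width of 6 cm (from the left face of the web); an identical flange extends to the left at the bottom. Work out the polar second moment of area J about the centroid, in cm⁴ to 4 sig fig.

Break the section into simple shapes (no overlaps), measuring from the bottom-left corner of the bounding box.
Web: 1.2 × 23, A = 27.6 cm², y = 11.5 cm, Ī = 1216.7 cm⁴.
Top flange (beyond web): 4.8 × 1, A = 4.8 cm², y = 22.5 cm, Ī = 0.4 cm⁴.
Bottom flange (beyond web): 4.8 × 1, A = 4.8 cm², y = 0.5 cm, Ī = 0.4 cm⁴.
Centroid: ȳ = ΣA·y / ΣA = 11.5 cm.
Transfer each piece to the centroidal x-axis using Ī + A·d² with d = y − 11.5:
  web: d = 0 cm → contributes +1216.7 cm⁴
  top flange (beyond web): d = 11 cm → contributes +581.2 cm⁴
  bottom flange (beyond web): d = -11 cm → contributes +581.2 cm⁴
Total I = 2379.1 cm⁴.
For the y-axis: x̄ = 5.4 cm.
Repeating about the centroidal y-axis gives I_y = 108.144 cm⁴.
Polar second moment: J = I_x + I_y = 2487.24 cm⁴.

J ≈ 2487 cm⁴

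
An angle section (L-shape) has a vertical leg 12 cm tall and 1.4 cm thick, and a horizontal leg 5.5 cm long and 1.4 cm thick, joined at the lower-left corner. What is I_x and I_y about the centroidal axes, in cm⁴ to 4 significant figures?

Treat the section as a set of non-overlapping primitives; coordinates are from the bounding-box lower-left.
Vertical leg: 1.4 × 12, A = 16.8 cm², y = 6 cm, Ī = 201.6 cm⁴.
Horizontal leg (remainder): 4.1 × 1.4, A = 5.74 cm², y = 0.7 cm, Ī = 0.937533 cm⁴.
Centroid: ȳ = ΣA·y / ΣA = 4.65031 cm.
Transfer each piece to the centroidal x-axis using Ī + A·d² with d = y − 4.65031:
  vertical leg: d = 1.34969 cm → contributes +232.204 cm⁴
  horizontal leg (remainder): d = -3.95031 cm → contributes +90.51 cm⁴
Total I = 322.714 cm⁴.
For the y-axis: x̄ = 1.40031 cm.
Repeating about the centroidal y-axis gives I_y = 43.1391 cm⁴.

I_x ≈ 322.7 cm⁴, I_y ≈ 43.14 cm⁴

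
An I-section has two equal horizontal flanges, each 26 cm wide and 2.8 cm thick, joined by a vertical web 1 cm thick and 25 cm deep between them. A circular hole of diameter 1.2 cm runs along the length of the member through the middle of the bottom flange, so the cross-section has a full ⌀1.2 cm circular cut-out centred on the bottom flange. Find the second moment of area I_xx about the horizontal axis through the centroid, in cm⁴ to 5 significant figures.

I_xx ≈ 2.9309 × 10⁴ cm⁴

Decompose the section into non-overlapping parts with the origin at the bottom-left of its bounding rectangle.
Bottom flange: 26 × 2.8, A = 72.8 cm², y = 1.4 cm, Ī = 47.56267 cm⁴.
Web: 1 × 25, A = 25 cm², y = 15.3 cm, Ī = 1302.083 cm⁴.
Top flange: 26 × 2.8, A = 72.8 cm², y = 29.2 cm, Ī = 47.56267 cm⁴.
Hole (subtracted): ⌀1.2, A = 1.130973 cm², y = 1.4 cm, Ī = 0.1017876 cm⁴.
Centroid: ȳ = ΣA·y / ΣA = 15.39276 cm.
Transfer each piece to the horizontal axis through the centroid using Ī + A·d² with d = y − 15.39276:
  bottom flange: d = -13.99276 cm → contributes +14301.62 cm⁴
  web: d = -0.09276344 cm → contributes +1302.298 cm⁴
  top flange: d = 13.80724 cm → contributes +13926.14 cm⁴
  hole: d = -13.99276 cm → contributes −221.5435 cm⁴
Total I = 29308.51 cm⁴.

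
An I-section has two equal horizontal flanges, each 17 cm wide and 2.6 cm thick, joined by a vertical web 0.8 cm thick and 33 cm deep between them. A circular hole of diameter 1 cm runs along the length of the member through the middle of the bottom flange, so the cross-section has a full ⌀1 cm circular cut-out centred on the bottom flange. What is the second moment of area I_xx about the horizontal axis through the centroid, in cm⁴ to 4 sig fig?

Treat the section as a set of non-overlapping primitives; coordinates are from the bounding-box lower-left.
Bottom flange: 17 × 2.6, A = 44.2 cm², y = 1.3 cm, Ī = 24.8993 cm⁴.
Web: 0.8 × 33, A = 26.4 cm², y = 19.1 cm, Ī = 2395.8 cm⁴.
Top flange: 17 × 2.6, A = 44.2 cm², y = 36.9 cm, Ī = 24.8993 cm⁴.
Hole (subtracted): ⌀1, A = 0.785398 cm², y = 1.3 cm, Ī = 0.0490874 cm⁴.
Centroid: ȳ = ΣA·y / ΣA = 19.2226 cm.
Transfer each piece to the horizontal axis through the centroid using Ī + A·d² with d = y − 19.2226:
  bottom flange: d = -17.9226 cm → contributes +14222.8 cm⁴
  web: d = -0.122617 cm → contributes +2396.2 cm⁴
  top flange: d = 17.6774 cm → contributes +13 837 cm⁴
  hole: d = -17.9226 cm → contributes −252.335 cm⁴
Total I = 30203.6 cm⁴.

I_xx ≈ 3.020 × 10⁴ cm⁴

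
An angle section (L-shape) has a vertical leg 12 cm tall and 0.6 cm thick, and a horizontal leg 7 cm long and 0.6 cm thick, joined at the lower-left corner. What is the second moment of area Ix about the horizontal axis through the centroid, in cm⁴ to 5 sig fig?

Ix ≈ 167.88 cm⁴

Treat the section as a set of non-overlapping primitives; coordinates are from the bounding-box lower-left.
Vertical leg: 0.6 × 12, A = 7.2 cm², y = 6 cm, Ī = 86.4 cm⁴.
Horizontal leg (remainder): 6.4 × 0.6, A = 3.84 cm², y = 0.3 cm, Ī = 0.1152 cm⁴.
Centroid: ȳ = ΣA·y / ΣA = 4.017391 cm.
Transfer each piece to the horizontal axis through the centroid using Ī + A·d² with d = y − 4.017391:
  vertical leg: d = 1.982609 cm → contributes +114.7013 cm⁴
  horizontal leg (remainder): d = -3.717391 cm → contributes +53.18015 cm⁴
Total I = 167.8815 cm⁴.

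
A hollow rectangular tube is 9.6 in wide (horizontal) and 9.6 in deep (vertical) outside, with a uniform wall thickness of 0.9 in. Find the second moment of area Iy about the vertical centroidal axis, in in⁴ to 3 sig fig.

Iy ≈ 399 in⁴

Decompose the section into non-overlapping parts with the origin at the bottom-left of its bounding rectangle.
Outer rectangle: 9.6 × 9.6, A = 92.16 in², x = 4.8 in, Ī = 707.79 in⁴.
Inner void (subtracted): 7.8 × 7.8, A = 60.84 in², x = 4.8 in, Ī = 308.46 in⁴.
By symmetry the centroid is at mid-width, x̄ = 4.8 in.
All pieces are centred on the vertical centroidal axis, so I = ΣĪ (holes subtracted) = 399.33 in⁴.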